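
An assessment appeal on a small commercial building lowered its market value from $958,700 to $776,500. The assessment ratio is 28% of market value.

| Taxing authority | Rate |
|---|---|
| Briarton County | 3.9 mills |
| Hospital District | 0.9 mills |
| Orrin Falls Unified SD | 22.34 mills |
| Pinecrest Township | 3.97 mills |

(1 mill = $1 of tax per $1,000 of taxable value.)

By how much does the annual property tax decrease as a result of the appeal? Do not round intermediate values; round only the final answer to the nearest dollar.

Old assessed value = $958,700 × 0.28 = $268,436
New assessed value = $776,500 × 0.28 = $217,420
Combined rate = 0.0039 + 0.0009 + 0.02234 + 0.00397 = 0.03111
Old tax = $268,436 × 0.03111 = $8,351.04396
New tax = $217,420 × 0.03111 = $6,763.9362
Reduction = $8,351.04396 − $6,763.9362 = $1,587.10776

$1,587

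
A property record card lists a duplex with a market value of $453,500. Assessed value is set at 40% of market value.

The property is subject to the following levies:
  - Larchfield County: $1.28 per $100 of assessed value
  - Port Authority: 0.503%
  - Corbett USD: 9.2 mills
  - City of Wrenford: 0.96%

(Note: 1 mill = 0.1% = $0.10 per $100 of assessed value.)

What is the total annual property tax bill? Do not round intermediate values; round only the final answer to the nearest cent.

Assessed value = $453,500 × 0.4 = $181,400
Larchfield County: $181,400 × 0.0128 = $2,321.92
Port Authority: $181,400 × 0.00503 = $912.442
Corbett USD: $181,400 × 0.0092 = $1,668.88
City of Wrenford: $181,400 × 0.0096 = $1,741.44
Total = $6,644.682

$6,644.68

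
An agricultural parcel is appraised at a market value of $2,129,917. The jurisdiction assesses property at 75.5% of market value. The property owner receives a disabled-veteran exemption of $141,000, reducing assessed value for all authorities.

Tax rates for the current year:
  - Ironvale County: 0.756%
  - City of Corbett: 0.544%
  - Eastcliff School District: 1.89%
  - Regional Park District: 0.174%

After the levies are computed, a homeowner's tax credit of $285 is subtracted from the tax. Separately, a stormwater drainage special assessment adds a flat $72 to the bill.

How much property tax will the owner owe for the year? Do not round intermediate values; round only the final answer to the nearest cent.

$49,139.82

Assessed value = $2,129,917 × 0.755 = $1,608,087.335
Taxable value = $1,608,087.335 − $141,000 = $1,467,087.335
Ironvale County: $1,467,087.335 × 0.00756 = $11,091.1802526
City of Corbett: $1,467,087.335 × 0.00544 = $7,980.9551024
Eastcliff School District: $1,467,087.335 × 0.0189 = $27,727.9506315
Regional Park District: $1,467,087.335 × 0.00174 = $2,552.7319629
Levies subtotal = $49,352.8179494
After credit = $49,352.8179494 − $285 = $49,067.8179494
Total = $49,067.8179494 + $72 = $49,139.8179494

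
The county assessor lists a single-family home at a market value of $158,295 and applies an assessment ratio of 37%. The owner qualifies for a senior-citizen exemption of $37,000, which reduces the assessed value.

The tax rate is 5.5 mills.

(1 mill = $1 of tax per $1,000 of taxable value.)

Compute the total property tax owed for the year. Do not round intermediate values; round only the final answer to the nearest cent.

$118.63

Assessed value = $158,295 × 0.37 = $58,569.15
Taxable value = $58,569.15 − $37,000 = $21,569.15
Tax = $21,569.15 × 0.0055 = $118.630325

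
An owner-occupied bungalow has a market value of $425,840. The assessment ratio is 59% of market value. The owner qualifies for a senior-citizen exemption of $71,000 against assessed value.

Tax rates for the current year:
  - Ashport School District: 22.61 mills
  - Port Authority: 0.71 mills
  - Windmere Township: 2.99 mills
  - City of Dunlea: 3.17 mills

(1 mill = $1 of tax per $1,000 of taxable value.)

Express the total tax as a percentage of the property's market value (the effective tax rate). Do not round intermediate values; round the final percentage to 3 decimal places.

Assessed value = $425,840 × 0.59 = $251,245.6
Taxable value = $251,245.6 − $71,000 = $180,245.6
Ashport School District: $180,245.6 × 0.02261 = $4,075.353016
Port Authority: $180,245.6 × 0.00071 = $127.974376
Windmere Township: $180,245.6 × 0.00299 = $538.934344
City of Dunlea: $180,245.6 × 0.00317 = $571.378552
Total tax = $5,313.640288
Effective rate = $5,313.640288 ÷ $425,840 = 1.248% of market value

1.248%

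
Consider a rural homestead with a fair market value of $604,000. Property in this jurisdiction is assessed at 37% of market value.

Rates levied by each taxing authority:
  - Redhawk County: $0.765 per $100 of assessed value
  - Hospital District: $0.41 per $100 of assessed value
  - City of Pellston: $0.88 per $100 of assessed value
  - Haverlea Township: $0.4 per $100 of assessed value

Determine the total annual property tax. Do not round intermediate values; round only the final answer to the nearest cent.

Assessed value = $604,000 × 0.37 = $223,480
Redhawk County: $223,480 × 0.00765 = $1,709.622
Hospital District: $223,480 × 0.0041 = $916.268
City of Pellston: $223,480 × 0.0088 = $1,966.624
Haverlea Township: $223,480 × 0.004 = $893.92
Total = $1,709.622 + $916.268 + $1,966.624 + $893.92 = $5,486.434

$5,486.43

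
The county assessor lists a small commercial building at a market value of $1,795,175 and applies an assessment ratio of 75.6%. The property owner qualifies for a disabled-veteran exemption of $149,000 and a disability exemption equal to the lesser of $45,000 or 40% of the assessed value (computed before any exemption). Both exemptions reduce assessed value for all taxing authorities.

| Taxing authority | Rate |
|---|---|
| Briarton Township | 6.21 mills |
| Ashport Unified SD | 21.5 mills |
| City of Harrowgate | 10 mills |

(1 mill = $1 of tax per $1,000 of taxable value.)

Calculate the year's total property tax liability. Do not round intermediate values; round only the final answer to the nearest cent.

$43,862.47

Assessed value = $1,795,175 × 0.756 = $1,357,152.3
Disability exemption = min($45,000, 40% × $1,357,152.3) = min($45,000, $542,860.92) = $45,000 (dollar cap binds)
Taxable value = $1,357,152.3 − $149,000 − $45,000 = $1,163,152.3
Briarton Township: $1,163,152.3 × 0.00621 = $7,223.175783
Ashport Unified SD: $1,163,152.3 × 0.0215 = $25,007.77445
City of Harrowgate: $1,163,152.3 × 0.01 = $11,631.523
Total = $43,862.473233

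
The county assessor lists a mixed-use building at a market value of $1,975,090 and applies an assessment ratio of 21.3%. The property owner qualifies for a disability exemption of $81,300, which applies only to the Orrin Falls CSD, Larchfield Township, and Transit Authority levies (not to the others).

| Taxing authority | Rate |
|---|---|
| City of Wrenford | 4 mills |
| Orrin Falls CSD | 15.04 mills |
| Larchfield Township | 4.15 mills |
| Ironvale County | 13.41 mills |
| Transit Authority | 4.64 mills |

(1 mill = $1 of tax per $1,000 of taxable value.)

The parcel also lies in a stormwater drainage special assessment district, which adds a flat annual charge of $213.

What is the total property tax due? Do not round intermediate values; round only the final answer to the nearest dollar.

$15,625

Assessed value = $1,975,090 × 0.213 = $420,694.17
City of Wrenford: $420,694.17 × 0.004 = $1,682.77668
Orrin Falls CSD: ($420,694.17 − $81,300) × 0.01504 = $339,394.17 × 0.01504 = $5,104.4883168
Larchfield Township: ($420,694.17 − $81,300) × 0.00415 = $339,394.17 × 0.00415 = $1,408.4858055
Ironvale County: $420,694.17 × 0.01341 = $5,641.5088197
Transit Authority: ($420,694.17 − $81,300) × 0.00464 = $339,394.17 × 0.00464 = $1,574.7889488
Levies subtotal = $15,412.0485708
Total = $15,412.0485708 + $213 = $15,625.0485708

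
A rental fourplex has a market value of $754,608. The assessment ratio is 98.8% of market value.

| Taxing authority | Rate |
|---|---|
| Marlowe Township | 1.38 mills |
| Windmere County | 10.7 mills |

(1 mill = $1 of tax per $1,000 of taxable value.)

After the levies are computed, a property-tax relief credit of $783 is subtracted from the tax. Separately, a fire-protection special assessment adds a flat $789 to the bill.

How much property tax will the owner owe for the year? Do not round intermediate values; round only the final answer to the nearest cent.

$9,012.28

Assessed value = $754,608 × 0.988 = $745,552.704
Marlowe Township: $745,552.704 × 0.00138 = $1,028.86273152
Windmere County: $745,552.704 × 0.0107 = $7,977.4139328
Levies subtotal = $9,006.27666432
After credit = $9,006.27666432 − $783 = $8,223.27666432
Total = $8,223.27666432 + $789 = $9,012.27666432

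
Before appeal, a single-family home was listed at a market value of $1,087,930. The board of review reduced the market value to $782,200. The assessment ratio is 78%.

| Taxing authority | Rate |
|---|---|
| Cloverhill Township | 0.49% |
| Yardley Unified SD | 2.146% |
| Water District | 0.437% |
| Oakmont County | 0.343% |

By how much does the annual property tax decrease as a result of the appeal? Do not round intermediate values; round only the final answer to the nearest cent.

Old assessed value = $1,087,930 × 0.78 = $848,585.4
New assessed value = $782,200 × 0.78 = $610,116
Combined rate = 0.0049 + 0.02146 + 0.00437 + 0.00343 = 0.03416
Old tax = $848,585.4 × 0.03416 = $28,987.677264
New tax = $610,116 × 0.03416 = $20,841.56256
Reduction = $28,987.677264 − $20,841.56256 = $8,146.114704

$8,146.11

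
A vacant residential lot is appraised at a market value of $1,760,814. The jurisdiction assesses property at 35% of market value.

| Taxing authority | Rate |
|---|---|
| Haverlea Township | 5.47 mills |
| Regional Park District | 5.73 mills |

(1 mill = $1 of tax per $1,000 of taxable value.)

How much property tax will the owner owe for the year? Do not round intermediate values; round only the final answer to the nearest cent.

Assessed value = $1,760,814 × 0.35 = $616,284.9
Haverlea Township: $616,284.9 × 0.00547 = $3,371.078403
Regional Park District: $616,284.9 × 0.00573 = $3,531.312477
Total = $3,371.078403 + $3,531.312477 = $6,902.39088

$6,902.39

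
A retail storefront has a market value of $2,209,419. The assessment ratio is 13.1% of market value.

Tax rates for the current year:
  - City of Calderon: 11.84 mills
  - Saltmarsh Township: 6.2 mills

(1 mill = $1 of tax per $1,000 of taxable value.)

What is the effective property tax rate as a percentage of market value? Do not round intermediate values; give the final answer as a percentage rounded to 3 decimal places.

0.236%

Assessed value = $2,209,419 × 0.131 = $289,433.889
City of Calderon: $289,433.889 × 0.01184 = $3,426.89724576
Saltmarsh Township: $289,433.889 × 0.0062 = $1,794.4901118
Total tax = $5,221.38735756
Effective rate = $5,221.38735756 ÷ $2,209,419 = 0.236% of market value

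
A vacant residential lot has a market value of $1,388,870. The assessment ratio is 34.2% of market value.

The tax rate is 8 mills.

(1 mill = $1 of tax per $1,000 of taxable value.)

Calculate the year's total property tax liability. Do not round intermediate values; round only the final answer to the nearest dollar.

$3,800

Assessed value = $1,388,870 × 0.342 = $474,993.54
Tax = $474,993.54 × 0.008 = $3,799.94832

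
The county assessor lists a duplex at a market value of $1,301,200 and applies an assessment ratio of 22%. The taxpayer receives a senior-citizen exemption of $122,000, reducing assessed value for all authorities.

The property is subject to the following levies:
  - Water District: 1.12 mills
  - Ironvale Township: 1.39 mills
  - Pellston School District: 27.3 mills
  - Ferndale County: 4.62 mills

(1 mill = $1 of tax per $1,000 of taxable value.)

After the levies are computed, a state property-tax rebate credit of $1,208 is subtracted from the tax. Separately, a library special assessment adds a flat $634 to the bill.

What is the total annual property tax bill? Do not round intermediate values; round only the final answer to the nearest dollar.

$5,082

Assessed value = $1,301,200 × 0.22 = $286,264
Taxable value = $286,264 − $122,000 = $164,264
Water District: $164,264 × 0.00112 = $183.97568
Ironvale Township: $164,264 × 0.00139 = $228.32696
Pellston School District: $164,264 × 0.0273 = $4,484.4072
Ferndale County: $164,264 × 0.00462 = $758.89968
Levies subtotal = $5,655.60952
After credit = $5,655.60952 − $1,208 = $4,447.60952
Total = $4,447.60952 + $634 = $5,081.60952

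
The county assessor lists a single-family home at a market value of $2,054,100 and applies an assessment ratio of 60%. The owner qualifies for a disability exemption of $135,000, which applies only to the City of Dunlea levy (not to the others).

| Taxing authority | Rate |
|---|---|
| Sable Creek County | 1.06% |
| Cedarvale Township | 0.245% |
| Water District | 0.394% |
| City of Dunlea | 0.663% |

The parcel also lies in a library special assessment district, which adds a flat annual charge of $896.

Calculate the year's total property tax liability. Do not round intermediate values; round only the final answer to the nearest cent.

Assessed value = $2,054,100 × 0.6 = $1,232,460
Sable Creek County: $1,232,460 × 0.0106 = $13,064.076
Cedarvale Township: $1,232,460 × 0.00245 = $3,019.527
Water District: $1,232,460 × 0.00394 = $4,855.8924
City of Dunlea: ($1,232,460 − $135,000) × 0.00663 = $1,097,460 × 0.00663 = $7,276.1598
Levies subtotal = $28,215.6552
Total = $28,215.6552 + $896 = $29,111.6552

$29,111.66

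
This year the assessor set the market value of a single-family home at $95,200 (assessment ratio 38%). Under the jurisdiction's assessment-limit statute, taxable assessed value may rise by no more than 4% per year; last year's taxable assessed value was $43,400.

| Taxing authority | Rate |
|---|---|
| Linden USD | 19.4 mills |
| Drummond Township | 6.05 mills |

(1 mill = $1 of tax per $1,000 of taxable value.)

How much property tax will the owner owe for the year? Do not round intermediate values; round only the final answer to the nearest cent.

$920.68

Uncapped assessed value = $95,200 × 0.38 = $36,176
Cap limit = $43,400 × 1.04 = $45,136
Taxable assessed value = min($36,176, $45,136) = $36,176 (cap does not bind)
Linden USD: $36,176 × 0.0194 = $701.8144
Drummond Township: $36,176 × 0.00605 = $218.8648
Total = $920.6792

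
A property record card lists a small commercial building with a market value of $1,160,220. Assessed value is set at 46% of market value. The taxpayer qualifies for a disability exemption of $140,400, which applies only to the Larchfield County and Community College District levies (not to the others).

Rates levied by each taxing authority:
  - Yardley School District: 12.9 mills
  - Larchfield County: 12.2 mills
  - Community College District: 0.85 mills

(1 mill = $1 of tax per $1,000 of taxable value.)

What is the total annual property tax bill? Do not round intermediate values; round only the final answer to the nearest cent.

$12,017.33

Assessed value = $1,160,220 × 0.46 = $533,701.2
Yardley School District: $533,701.2 × 0.0129 = $6,884.74548
Larchfield County: ($533,701.2 − $140,400) × 0.0122 = $393,301.2 × 0.0122 = $4,798.27464
Community College District: ($533,701.2 − $140,400) × 0.00085 = $393,301.2 × 0.00085 = $334.30602
Total = $12,017.32614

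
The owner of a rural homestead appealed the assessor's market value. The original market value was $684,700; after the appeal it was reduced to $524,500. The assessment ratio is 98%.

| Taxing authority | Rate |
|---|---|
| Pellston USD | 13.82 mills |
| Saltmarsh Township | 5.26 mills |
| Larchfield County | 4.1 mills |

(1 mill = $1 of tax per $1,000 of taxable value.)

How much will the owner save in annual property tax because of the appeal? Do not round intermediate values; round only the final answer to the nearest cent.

Old assessed value = $684,700 × 0.98 = $671,006
New assessed value = $524,500 × 0.98 = $514,010
Combined rate = 0.01382 + 0.00526 + 0.0041 = 0.02318
Old tax = $671,006 × 0.02318 = $15,553.91908
New tax = $514,010 × 0.02318 = $11,914.7518
Reduction = $15,553.91908 − $11,914.7518 = $3,639.16728

$3,639.17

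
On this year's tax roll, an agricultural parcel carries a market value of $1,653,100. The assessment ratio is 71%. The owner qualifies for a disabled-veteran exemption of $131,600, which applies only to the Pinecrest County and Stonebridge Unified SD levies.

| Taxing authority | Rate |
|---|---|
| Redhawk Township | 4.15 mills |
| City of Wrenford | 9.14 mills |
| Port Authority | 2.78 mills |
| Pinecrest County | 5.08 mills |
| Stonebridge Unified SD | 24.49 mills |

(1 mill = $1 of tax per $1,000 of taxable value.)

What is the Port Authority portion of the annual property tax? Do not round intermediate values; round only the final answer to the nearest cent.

Assessed value = $1,653,100 × 0.71 = $1,173,701
Port Authority taxable value = $1,173,701 (exemption does not apply)
Port Authority levy = $1,173,701 × 0.00278 = $3,262.88878

$3,262.89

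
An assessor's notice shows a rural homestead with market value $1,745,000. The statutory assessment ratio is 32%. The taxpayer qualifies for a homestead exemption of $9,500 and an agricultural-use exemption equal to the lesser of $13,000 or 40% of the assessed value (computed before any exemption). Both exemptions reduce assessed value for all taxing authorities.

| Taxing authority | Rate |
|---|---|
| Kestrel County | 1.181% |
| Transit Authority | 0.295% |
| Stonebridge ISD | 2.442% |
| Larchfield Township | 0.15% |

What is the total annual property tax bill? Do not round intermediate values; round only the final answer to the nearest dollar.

Assessed value = $1,745,000 × 0.32 = $558,400
Agricultural-use exemption = min($13,000, 40% × $558,400) = min($13,000, $223,360) = $13,000 (dollar cap binds)
Taxable value = $558,400 − $9,500 − $13,000 = $535,900
Kestrel County: $535,900 × 0.01181 = $6,328.979
Transit Authority: $535,900 × 0.00295 = $1,580.905
Stonebridge ISD: $535,900 × 0.02442 = $13,086.678
Larchfield Township: $535,900 × 0.0015 = $803.85
Total = $21,800.412

$21,800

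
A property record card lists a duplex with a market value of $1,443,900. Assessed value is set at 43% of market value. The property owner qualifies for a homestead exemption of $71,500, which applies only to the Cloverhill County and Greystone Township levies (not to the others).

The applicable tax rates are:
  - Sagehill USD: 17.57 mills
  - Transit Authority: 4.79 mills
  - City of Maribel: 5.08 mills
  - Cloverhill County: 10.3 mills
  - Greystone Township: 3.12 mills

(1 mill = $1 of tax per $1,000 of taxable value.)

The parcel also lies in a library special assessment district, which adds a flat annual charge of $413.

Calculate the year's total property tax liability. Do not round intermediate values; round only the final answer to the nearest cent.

$24,822.50

Assessed value = $1,443,900 × 0.43 = $620,877
Sagehill USD: $620,877 × 0.01757 = $10,908.80889
Transit Authority: $620,877 × 0.00479 = $2,974.00083
City of Maribel: $620,877 × 0.00508 = $3,154.05516
Cloverhill County: ($620,877 − $71,500) × 0.0103 = $549,377 × 0.0103 = $5,658.5831
Greystone Township: ($620,877 − $71,500) × 0.00312 = $549,377 × 0.00312 = $1,714.05624
Levies subtotal = $24,409.50422
Total = $24,409.50422 + $413 = $24,822.50422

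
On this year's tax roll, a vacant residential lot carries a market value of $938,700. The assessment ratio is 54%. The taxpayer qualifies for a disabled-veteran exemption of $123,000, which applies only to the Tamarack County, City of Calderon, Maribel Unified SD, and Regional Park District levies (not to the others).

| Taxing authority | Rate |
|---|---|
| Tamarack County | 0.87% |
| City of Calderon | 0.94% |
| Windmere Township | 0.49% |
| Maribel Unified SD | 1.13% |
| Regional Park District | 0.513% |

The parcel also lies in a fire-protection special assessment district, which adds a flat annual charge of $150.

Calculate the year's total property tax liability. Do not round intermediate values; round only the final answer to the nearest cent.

$15,889.80

Assessed value = $938,700 × 0.54 = $506,898
Tamarack County: ($506,898 − $123,000) × 0.0087 = $383,898 × 0.0087 = $3,339.9126
City of Calderon: ($506,898 − $123,000) × 0.0094 = $383,898 × 0.0094 = $3,608.6412
Windmere Township: $506,898 × 0.0049 = $2,483.8002
Maribel Unified SD: ($506,898 − $123,000) × 0.0113 = $383,898 × 0.0113 = $4,338.0474
Regional Park District: ($506,898 − $123,000) × 0.00513 = $383,898 × 0.00513 = $1,969.39674
Levies subtotal = $15,739.79814
Total = $15,739.79814 + $150 = $15,889.79814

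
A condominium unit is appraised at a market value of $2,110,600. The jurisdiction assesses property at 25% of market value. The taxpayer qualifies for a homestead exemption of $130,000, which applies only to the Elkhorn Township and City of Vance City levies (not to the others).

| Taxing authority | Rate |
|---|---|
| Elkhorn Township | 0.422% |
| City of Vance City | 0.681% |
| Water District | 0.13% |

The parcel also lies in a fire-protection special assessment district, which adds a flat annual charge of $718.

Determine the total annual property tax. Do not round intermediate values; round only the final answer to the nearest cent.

Assessed value = $2,110,600 × 0.25 = $527,650
Elkhorn Township: ($527,650 − $130,000) × 0.00422 = $397,650 × 0.00422 = $1,678.083
City of Vance City: ($527,650 − $130,000) × 0.00681 = $397,650 × 0.00681 = $2,707.9965
Water District: $527,650 × 0.0013 = $685.945
Levies subtotal = $5,072.0245
Total = $5,072.0245 + $718 = $5,790.0245

$5,790.02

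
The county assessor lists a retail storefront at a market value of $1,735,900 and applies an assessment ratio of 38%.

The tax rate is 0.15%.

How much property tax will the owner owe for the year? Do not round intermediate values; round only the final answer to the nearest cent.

$989.46

Assessed value = $1,735,900 × 0.38 = $659,642
Tax = $659,642 × 0.0015 = $989.463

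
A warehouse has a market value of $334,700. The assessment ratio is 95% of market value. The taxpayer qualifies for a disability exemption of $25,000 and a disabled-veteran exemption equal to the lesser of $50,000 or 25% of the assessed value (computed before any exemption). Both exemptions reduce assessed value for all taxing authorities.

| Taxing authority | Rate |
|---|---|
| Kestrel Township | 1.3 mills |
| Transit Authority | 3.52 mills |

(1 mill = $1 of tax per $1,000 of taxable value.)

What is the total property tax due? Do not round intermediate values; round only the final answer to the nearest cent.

$1,171.09

Assessed value = $334,700 × 0.95 = $317,965
Disabled-veteran exemption = min($50,000, 25% × $317,965) = min($50,000, $79,491.25) = $50,000 (dollar cap binds)
Taxable value = $317,965 − $25,000 − $50,000 = $242,965
Kestrel Township: $242,965 × 0.0013 = $315.8545
Transit Authority: $242,965 × 0.00352 = $855.2368
Total = $1,171.0913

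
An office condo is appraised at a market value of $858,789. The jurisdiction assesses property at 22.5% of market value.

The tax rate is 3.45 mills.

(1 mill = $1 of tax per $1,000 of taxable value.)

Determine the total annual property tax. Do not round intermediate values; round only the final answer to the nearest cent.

$666.63

Assessed value = $858,789 × 0.225 = $193,227.525
Tax = $193,227.525 × 0.00345 = $666.63496125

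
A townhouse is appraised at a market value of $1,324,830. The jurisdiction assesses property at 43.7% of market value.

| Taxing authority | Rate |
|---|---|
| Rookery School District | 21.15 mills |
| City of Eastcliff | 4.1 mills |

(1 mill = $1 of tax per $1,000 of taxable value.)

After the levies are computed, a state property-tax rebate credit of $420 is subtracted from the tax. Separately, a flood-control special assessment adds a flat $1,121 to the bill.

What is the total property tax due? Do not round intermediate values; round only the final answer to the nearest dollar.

$15,320

Assessed value = $1,324,830 × 0.437 = $578,950.71
Rookery School District: $578,950.71 × 0.02115 = $12,244.8075165
City of Eastcliff: $578,950.71 × 0.0041 = $2,373.697911
Levies subtotal = $14,618.5054275
After credit = $14,618.5054275 − $420 = $14,198.5054275
Total = $14,198.5054275 + $1,121 = $15,319.5054275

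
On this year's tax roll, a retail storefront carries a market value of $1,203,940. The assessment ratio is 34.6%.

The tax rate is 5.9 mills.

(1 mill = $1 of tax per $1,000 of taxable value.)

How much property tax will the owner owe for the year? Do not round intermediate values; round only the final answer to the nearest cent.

$2,457.72

Assessed value = $1,203,940 × 0.346 = $416,563.24
Tax = $416,563.24 × 0.0059 = $2,457.723116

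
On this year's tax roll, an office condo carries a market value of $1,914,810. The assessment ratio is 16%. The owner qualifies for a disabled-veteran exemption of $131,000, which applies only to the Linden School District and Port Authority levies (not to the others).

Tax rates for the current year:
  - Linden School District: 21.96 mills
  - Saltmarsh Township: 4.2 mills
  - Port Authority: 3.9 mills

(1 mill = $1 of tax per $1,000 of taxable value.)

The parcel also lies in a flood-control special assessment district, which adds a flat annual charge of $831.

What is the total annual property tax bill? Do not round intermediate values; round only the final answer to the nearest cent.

Assessed value = $1,914,810 × 0.16 = $306,369.6
Linden School District: ($306,369.6 − $131,000) × 0.02196 = $175,369.6 × 0.02196 = $3,851.116416
Saltmarsh Township: $306,369.6 × 0.0042 = $1,286.75232
Port Authority: ($306,369.6 − $131,000) × 0.0039 = $175,369.6 × 0.0039 = $683.94144
Levies subtotal = $5,821.810176
Total = $5,821.810176 + $831 = $6,652.810176

$6,652.81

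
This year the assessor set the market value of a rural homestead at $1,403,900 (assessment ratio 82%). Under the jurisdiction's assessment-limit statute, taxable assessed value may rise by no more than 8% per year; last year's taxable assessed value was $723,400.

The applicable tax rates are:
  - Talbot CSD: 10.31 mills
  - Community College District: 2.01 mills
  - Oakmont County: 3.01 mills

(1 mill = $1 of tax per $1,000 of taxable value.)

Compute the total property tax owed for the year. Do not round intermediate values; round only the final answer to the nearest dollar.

Uncapped assessed value = $1,403,900 × 0.82 = $1,151,198
Cap limit = $723,400 × 1.08 = $781,272
Taxable assessed value = min($1,151,198, $781,272) = $781,272 (cap binds)
Talbot CSD: $781,272 × 0.01031 = $8,054.91432
Community College District: $781,272 × 0.00201 = $1,570.35672
Oakmont County: $781,272 × 0.00301 = $2,351.62872
Total = $11,976.89976

$11,977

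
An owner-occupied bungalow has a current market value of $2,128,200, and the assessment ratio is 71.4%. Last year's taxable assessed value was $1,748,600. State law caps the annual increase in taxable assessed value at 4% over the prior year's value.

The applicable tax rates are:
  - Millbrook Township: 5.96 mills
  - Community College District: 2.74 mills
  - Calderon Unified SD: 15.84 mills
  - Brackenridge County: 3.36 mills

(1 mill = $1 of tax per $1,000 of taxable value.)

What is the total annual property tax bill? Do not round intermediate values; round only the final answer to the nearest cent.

$42,395.02

Uncapped assessed value = $2,128,200 × 0.714 = $1,519,534.8
Cap limit = $1,748,600 × 1.04 = $1,818,544
Taxable assessed value = min($1,519,534.8, $1,818,544) = $1,519,534.8 (cap does not bind)
Millbrook Township: $1,519,534.8 × 0.00596 = $9,056.427408
Community College District: $1,519,534.8 × 0.00274 = $4,163.525352
Calderon Unified SD: $1,519,534.8 × 0.01584 = $24,069.431232
Brackenridge County: $1,519,534.8 × 0.00336 = $5,105.636928
Total = $42,395.02092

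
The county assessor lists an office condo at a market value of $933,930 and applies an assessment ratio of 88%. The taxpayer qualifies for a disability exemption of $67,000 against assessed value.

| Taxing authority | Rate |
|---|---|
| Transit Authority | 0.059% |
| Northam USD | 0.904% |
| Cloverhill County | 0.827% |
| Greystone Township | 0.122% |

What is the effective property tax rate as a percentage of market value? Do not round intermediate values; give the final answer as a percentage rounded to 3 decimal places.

Assessed value = $933,930 × 0.88 = $821,858.4
Taxable value = $821,858.4 − $67,000 = $754,858.4
Transit Authority: $754,858.4 × 0.00059 = $445.366456
Northam USD: $754,858.4 × 0.00904 = $6,823.919936
Cloverhill County: $754,858.4 × 0.00827 = $6,242.678968
Greystone Township: $754,858.4 × 0.00122 = $920.927248
Total tax = $14,432.892608
Effective rate = $14,432.892608 ÷ $933,930 = 1.545% of market value

1.545%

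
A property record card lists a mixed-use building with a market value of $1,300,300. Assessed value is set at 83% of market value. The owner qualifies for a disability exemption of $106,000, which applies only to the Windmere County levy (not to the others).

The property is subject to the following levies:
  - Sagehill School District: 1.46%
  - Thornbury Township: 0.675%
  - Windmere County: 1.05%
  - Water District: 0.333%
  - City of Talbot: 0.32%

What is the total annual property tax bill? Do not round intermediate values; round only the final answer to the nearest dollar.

$40,309

Assessed value = $1,300,300 × 0.83 = $1,079,249
Sagehill School District: $1,079,249 × 0.0146 = $15,757.0354
Thornbury Township: $1,079,249 × 0.00675 = $7,284.93075
Windmere County: ($1,079,249 − $106,000) × 0.0105 = $973,249 × 0.0105 = $10,219.1145
Water District: $1,079,249 × 0.00333 = $3,593.89917
City of Talbot: $1,079,249 × 0.0032 = $3,453.5968
Total = $40,308.57662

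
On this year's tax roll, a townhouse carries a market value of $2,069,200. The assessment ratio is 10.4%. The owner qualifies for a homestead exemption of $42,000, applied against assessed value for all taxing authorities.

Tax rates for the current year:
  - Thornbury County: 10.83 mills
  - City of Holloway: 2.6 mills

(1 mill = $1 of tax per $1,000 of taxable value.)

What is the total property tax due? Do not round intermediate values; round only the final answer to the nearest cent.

Assessed value = $2,069,200 × 0.104 = $215,196.8
Taxable value = $215,196.8 − $42,000 = $173,196.8
Thornbury County: $173,196.8 × 0.01083 = $1,875.721344
City of Holloway: $173,196.8 × 0.0026 = $450.31168
Total = $1,875.721344 + $450.31168 = $2,326.033024

$2,326.03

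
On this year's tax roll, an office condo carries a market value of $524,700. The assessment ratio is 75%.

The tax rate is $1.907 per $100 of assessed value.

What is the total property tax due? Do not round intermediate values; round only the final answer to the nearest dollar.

Assessed value = $524,700 × 0.75 = $393,525
Tax = $393,525 × 0.01907 = $7,504.52175

$7,505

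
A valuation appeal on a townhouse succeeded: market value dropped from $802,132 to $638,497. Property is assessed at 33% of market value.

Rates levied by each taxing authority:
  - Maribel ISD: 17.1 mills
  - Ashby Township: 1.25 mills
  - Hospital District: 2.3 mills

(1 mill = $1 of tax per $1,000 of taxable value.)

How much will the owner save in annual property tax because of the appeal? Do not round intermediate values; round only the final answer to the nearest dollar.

Old assessed value = $802,132 × 0.33 = $264,703.56
New assessed value = $638,497 × 0.33 = $210,704.01
Combined rate = 0.0171 + 0.00125 + 0.0023 = 0.02065
Old tax = $264,703.56 × 0.02065 = $5,466.128514
New tax = $210,704.01 × 0.02065 = $4,351.0378065
Reduction = $5,466.128514 − $4,351.0378065 = $1,115.0907075

$1,115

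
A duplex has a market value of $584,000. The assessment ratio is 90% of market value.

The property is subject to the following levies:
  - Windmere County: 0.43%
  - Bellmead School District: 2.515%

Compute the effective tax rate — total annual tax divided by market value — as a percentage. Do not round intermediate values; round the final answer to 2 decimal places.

Assessed value = $584,000 × 0.9 = $525,600
Windmere County: $525,600 × 0.0043 = $2,260.08
Bellmead School District: $525,600 × 0.02515 = $13,218.84
Total tax = $15,478.92
Effective rate = $15,478.92 ÷ $584,000 = 2.65% of market value

2.65%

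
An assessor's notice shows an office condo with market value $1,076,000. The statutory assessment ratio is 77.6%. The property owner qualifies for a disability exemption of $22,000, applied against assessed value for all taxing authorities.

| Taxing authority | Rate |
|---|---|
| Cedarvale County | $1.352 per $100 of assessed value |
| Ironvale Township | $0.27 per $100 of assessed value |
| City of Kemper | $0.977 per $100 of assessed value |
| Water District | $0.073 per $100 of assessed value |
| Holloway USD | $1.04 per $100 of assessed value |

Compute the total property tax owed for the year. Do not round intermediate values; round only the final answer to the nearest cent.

$30,177.67

Assessed value = $1,076,000 × 0.776 = $834,976
Taxable value = $834,976 − $22,000 = $812,976
Cedarvale County: $812,976 × 0.01352 = $10,991.43552
Ironvale Township: $812,976 × 0.0027 = $2,195.0352
City of Kemper: $812,976 × 0.00977 = $7,942.77552
Water District: $812,976 × 0.00073 = $593.47248
Holloway USD: $812,976 × 0.0104 = $8,454.9504
Total = $10,991.43552 + $2,195.0352 + $7,942.77552 + $593.47248 + $8,454.9504 = $30,177.66912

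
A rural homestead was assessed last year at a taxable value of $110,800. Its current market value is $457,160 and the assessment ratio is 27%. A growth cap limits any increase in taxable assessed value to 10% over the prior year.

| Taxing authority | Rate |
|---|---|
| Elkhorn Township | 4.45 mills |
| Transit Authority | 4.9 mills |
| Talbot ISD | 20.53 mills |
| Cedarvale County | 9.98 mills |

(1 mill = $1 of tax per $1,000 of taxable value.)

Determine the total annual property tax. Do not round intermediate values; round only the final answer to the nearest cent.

$4,858.14

Uncapped assessed value = $457,160 × 0.27 = $123,433.2
Cap limit = $110,800 × 1.1 = $121,880
Taxable assessed value = min($123,433.2, $121,880) = $121,880 (cap binds)
Elkhorn Township: $121,880 × 0.00445 = $542.366
Transit Authority: $121,880 × 0.0049 = $597.212
Talbot ISD: $121,880 × 0.02053 = $2,502.1964
Cedarvale County: $121,880 × 0.00998 = $1,216.3624
Total = $4,858.1368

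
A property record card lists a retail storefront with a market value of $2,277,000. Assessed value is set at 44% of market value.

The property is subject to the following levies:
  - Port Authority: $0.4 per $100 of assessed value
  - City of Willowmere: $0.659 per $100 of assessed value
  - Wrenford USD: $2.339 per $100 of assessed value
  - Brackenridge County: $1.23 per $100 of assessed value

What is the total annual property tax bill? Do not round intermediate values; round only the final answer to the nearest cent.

$46,367.01

Assessed value = $2,277,000 × 0.44 = $1,001,880
Port Authority: $1,001,880 × 0.004 = $4,007.52
City of Willowmere: $1,001,880 × 0.00659 = $6,602.3892
Wrenford USD: $1,001,880 × 0.02339 = $23,433.9732
Brackenridge County: $1,001,880 × 0.0123 = $12,323.124
Total = $4,007.52 + $6,602.3892 + $23,433.9732 + $12,323.124 = $46,367.0064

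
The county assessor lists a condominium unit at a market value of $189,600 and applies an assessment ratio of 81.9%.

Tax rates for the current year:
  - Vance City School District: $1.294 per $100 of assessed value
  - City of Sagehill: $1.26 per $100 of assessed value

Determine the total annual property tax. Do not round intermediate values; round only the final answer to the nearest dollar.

Assessed value = $189,600 × 0.819 = $155,282.4
Vance City School District: $155,282.4 × 0.01294 = $2,009.354256
City of Sagehill: $155,282.4 × 0.0126 = $1,956.55824
Total = $2,009.354256 + $1,956.55824 = $3,965.912496

$3,966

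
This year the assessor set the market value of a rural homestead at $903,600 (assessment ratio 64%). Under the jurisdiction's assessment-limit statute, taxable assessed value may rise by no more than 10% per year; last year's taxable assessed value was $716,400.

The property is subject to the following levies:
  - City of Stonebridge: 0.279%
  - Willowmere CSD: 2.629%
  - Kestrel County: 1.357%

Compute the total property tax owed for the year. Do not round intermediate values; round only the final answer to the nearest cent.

Uncapped assessed value = $903,600 × 0.64 = $578,304
Cap limit = $716,400 × 1.1 = $788,040
Taxable assessed value = min($578,304, $788,040) = $578,304 (cap does not bind)
City of Stonebridge: $578,304 × 0.00279 = $1,613.46816
Willowmere CSD: $578,304 × 0.02629 = $15,203.61216
Kestrel County: $578,304 × 0.01357 = $7,847.58528
Total = $24,664.6656

$24,664.67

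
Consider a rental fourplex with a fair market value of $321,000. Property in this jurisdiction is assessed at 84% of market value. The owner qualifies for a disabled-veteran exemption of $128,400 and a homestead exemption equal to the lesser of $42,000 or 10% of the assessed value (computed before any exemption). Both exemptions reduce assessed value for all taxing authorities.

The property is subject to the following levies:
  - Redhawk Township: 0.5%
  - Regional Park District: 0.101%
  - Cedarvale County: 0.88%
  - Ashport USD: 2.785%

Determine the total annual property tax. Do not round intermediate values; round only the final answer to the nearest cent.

$4,875.01

Assessed value = $321,000 × 0.84 = $269,640
Homestead exemption = min($42,000, 10% × $269,640) = min($42,000, $26,964) = $26,964 (percentage binds)
Taxable value = $269,640 − $128,400 − $26,964 = $114,276
Redhawk Township: $114,276 × 0.005 = $571.38
Regional Park District: $114,276 × 0.00101 = $115.41876
Cedarvale County: $114,276 × 0.0088 = $1,005.6288
Ashport USD: $114,276 × 0.02785 = $3,182.5866
Total = $4,875.01416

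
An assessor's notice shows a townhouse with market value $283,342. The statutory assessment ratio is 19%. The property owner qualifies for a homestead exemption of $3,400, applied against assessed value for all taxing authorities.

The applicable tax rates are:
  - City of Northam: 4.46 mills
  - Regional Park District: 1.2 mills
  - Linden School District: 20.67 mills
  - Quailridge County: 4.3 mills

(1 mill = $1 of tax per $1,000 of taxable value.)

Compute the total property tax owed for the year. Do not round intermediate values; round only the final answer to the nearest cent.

Assessed value = $283,342 × 0.19 = $53,834.98
Taxable value = $53,834.98 − $3,400 = $50,434.98
City of Northam: $50,434.98 × 0.00446 = $224.9400108
Regional Park District: $50,434.98 × 0.0012 = $60.521976
Linden School District: $50,434.98 × 0.02067 = $1,042.4910366
Quailridge County: $50,434.98 × 0.0043 = $216.870414
Total = $224.9400108 + $60.521976 + $1,042.4910366 + $216.870414 = $1,544.8234374

$1,544.82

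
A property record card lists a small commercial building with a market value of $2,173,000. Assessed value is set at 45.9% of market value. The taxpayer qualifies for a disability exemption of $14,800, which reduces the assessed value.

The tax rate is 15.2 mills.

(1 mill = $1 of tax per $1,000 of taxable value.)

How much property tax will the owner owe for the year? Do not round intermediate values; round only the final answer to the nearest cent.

$14,935.63

Assessed value = $2,173,000 × 0.459 = $997,407
Taxable value = $997,407 − $14,800 = $982,607
Tax = $982,607 × 0.0152 = $14,935.6264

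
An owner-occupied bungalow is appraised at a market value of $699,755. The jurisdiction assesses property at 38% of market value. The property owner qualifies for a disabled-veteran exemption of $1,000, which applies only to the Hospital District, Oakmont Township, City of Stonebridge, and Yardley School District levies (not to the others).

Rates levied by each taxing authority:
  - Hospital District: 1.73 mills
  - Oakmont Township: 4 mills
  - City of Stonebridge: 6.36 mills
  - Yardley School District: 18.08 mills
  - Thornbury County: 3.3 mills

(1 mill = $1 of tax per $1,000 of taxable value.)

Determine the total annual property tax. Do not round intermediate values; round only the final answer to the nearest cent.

Assessed value = $699,755 × 0.38 = $265,906.9
Hospital District: ($265,906.9 − $1,000) × 0.00173 = $264,906.9 × 0.00173 = $458.288937
Oakmont Township: ($265,906.9 − $1,000) × 0.004 = $264,906.9 × 0.004 = $1,059.6276
City of Stonebridge: ($265,906.9 − $1,000) × 0.00636 = $264,906.9 × 0.00636 = $1,684.807884
Yardley School District: ($265,906.9 − $1,000) × 0.01808 = $264,906.9 × 0.01808 = $4,789.516752
Thornbury County: $265,906.9 × 0.0033 = $877.49277
Total = $8,869.733943

$8,869.73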